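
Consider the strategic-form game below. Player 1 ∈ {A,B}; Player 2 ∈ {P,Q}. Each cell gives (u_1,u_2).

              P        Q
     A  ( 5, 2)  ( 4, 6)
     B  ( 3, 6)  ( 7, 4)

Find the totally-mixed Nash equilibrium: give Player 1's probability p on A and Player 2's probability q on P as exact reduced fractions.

P1 indiff ⇒ q·5+(1-q)·4 = q·3+(1-q)·7 ⇒ q(2) = (1-q)(3) ⇒ q = 3/5
P2 indiff ⇒ p·2+(1-p)·6 = p·6+(1-p)·4 ⇒ p(-4) = (1-p)(-2) ⇒ p = 1/3

(p,q) = (1/3, 3/5)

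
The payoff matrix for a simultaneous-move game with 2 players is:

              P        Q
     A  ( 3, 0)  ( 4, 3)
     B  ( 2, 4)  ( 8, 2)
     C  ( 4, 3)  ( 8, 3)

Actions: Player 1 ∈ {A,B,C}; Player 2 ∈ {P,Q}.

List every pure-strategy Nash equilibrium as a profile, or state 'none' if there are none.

(A,P): not NE [P1→C gives 4>3; P2→Q gives 3>0]
(A,Q): not NE [P1→C gives 8>4]
(B,P): not NE [P1→C gives 4>2]
(B,Q): not NE [P2→P gives 4>2]
(C,P): NE
(C,Q): NE

PSNE = {(C,P), (C,Q)}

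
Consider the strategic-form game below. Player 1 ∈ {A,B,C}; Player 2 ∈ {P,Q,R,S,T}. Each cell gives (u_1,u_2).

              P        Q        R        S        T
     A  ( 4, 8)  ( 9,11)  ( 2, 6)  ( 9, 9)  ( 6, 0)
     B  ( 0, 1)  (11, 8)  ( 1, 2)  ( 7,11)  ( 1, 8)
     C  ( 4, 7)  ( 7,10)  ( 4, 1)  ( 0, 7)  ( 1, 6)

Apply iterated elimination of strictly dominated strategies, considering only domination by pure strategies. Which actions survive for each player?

Remaining: P1:{A,B} P2:{Q,S}

P2 drop P (Q beats it: A:11>8 B:8>1 C:10>7)
P2 drop R (Q beats it: A:11>6 B:8>2 C:10>1)
P1 drop C (A beats it: Q:9>7 S:9>0 T:6>1)
P2 drop T (S beats it: A:9>0 B:11>8)
P1→{A,B} P2→{Q,S}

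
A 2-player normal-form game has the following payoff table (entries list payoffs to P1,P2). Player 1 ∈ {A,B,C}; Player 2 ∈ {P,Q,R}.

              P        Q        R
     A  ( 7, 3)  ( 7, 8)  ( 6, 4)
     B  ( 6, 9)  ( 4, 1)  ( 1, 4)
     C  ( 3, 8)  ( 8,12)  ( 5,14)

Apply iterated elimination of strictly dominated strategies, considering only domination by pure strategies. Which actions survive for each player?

IESDS → P1:{A,C} P2:{Q,R}

P1 drop B (A beats it: P:7>6 Q:7>4 R:6>1)
P2 drop P (Q beats it: A:8>3 C:12>8)
P1→{A,C} P2→{Q,R}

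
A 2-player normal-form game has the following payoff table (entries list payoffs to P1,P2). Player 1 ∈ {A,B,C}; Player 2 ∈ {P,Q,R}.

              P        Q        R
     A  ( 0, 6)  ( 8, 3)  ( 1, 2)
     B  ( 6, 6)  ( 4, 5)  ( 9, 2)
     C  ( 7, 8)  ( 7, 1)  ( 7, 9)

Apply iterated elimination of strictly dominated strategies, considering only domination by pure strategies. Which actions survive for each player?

P2 drop Q (P beats it: A:6>3 B:6>5 C:8>1)
P1 drop A (B beats it: P:6>0 R:9>1)
P1→{B,C} P2→{P,R}

Survivors P1:{B,C} P2:{P,R}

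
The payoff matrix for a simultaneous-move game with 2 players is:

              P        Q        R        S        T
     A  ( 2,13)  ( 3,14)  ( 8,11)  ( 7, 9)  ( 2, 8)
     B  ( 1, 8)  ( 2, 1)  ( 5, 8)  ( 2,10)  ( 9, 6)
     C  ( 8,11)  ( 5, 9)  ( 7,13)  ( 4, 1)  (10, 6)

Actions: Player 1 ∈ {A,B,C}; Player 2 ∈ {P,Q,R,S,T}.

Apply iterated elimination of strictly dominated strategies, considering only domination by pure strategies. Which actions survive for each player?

Remaining: P1:{A,C} P2:{P,Q,R}

P1 drop B (C beats it: P:8>1 Q:5>2 R:7>5 S:4>2 T:10>9)
P2 drop S (P beats it: A:13>9 C:11>1)
P2 drop T (P beats it: A:13>8 C:11>6)
P1→{A,C} P2→{P,Q,R}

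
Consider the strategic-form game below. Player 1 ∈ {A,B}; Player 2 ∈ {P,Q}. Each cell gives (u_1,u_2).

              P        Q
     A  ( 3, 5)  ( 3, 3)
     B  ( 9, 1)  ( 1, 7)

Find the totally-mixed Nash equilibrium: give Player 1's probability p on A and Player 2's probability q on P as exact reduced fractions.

P1 indiff ⇒ q·3+(1-q)·3 = q·9+(1-q)·1 ⇒ q(-6) = (1-q)(-2) ⇒ q = 1/4
P2 indiff ⇒ p·5+(1-p)·1 = p·3+(1-p)·7 ⇒ p(2) = (1-p)(6) ⇒ p = 3/4

p=3/4, q=1/4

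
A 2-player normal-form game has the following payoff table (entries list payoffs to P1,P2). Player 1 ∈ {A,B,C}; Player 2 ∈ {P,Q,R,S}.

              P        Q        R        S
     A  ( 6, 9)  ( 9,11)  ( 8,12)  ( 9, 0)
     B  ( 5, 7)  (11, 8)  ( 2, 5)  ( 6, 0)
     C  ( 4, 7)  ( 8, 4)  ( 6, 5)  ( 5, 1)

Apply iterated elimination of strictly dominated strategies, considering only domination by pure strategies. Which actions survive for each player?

Survivors P1:{A,B} P2:{Q,R}

P1 drop C (A beats it: P:6>4 Q:9>8 R:8>6 S:9>5)
P2 drop P (Q beats it: A:11>9 B:8>7)
P2 drop S (Q beats it: A:11>0 B:8>0)
P1→{A,B} P2→{Q,R}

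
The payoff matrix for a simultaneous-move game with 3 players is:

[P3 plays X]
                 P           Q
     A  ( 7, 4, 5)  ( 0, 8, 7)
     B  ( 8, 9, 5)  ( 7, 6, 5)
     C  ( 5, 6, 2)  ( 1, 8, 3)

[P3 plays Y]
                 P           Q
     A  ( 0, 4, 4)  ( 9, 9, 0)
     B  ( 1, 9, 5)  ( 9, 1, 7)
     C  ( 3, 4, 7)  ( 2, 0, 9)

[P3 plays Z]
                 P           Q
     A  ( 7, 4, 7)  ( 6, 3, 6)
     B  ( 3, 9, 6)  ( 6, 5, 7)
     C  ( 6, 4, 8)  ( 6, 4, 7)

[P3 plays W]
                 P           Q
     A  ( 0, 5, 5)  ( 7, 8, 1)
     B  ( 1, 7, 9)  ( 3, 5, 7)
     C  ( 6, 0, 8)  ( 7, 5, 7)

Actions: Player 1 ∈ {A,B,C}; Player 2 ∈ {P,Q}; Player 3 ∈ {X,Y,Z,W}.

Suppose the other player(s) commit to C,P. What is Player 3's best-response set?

u_3(X vs C,P) = 2
u_3(Y vs C,P) = 7
u_3(Z vs C,P) = 8
u_3(W vs C,P) = 8
max payoff 8 at {Z,W}

BR_3 = {Z,W}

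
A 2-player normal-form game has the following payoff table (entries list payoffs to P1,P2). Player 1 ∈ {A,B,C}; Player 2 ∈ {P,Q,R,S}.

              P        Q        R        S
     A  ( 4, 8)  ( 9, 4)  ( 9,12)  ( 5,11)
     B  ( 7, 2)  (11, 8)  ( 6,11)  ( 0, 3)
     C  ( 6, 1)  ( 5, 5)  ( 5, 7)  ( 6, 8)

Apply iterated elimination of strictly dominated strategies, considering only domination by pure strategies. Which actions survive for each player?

P2 drop P (R beats it: A:12>8 B:11>2 C:7>1)
P2 drop Q (R beats it: A:12>4 B:11>8 C:7>5)
P1 drop B (A beats it: R:9>6 S:5>0)
P1→{A,C} P2→{R,S}

Survivors P1:{A,C} P2:{R,S}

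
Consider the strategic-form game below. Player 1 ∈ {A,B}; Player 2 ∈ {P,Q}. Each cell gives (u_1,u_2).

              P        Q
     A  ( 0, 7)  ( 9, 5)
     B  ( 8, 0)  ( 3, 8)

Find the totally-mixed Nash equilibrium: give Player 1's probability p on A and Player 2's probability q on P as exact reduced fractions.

P1 indiff ⇒ q·0+(1-q)·9 = q·8+(1-q)·3 ⇒ q(-8) = (1-q)(-6) ⇒ q = 3/7
P2 indiff ⇒ p·7+(1-p)·0 = p·5+(1-p)·8 ⇒ p(2) = (1-p)(8) ⇒ p = 4/5

p=4/5, q=3/7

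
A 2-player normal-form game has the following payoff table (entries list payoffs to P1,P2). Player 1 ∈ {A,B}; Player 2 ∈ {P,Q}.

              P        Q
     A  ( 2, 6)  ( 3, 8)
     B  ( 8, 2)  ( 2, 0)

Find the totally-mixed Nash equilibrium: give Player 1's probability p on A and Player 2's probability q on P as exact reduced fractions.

P1 indiff ⇒ q·2+(1-q)·3 = q·8+(1-q)·2 ⇒ q(-6) = (1-q)(-1) ⇒ q = 1/7
P2 indiff ⇒ p·6+(1-p)·2 = p·8+(1-p)·0 ⇒ p(-2) = (1-p)(-2) ⇒ p = 1/2

(p,q) = (1/2, 1/7)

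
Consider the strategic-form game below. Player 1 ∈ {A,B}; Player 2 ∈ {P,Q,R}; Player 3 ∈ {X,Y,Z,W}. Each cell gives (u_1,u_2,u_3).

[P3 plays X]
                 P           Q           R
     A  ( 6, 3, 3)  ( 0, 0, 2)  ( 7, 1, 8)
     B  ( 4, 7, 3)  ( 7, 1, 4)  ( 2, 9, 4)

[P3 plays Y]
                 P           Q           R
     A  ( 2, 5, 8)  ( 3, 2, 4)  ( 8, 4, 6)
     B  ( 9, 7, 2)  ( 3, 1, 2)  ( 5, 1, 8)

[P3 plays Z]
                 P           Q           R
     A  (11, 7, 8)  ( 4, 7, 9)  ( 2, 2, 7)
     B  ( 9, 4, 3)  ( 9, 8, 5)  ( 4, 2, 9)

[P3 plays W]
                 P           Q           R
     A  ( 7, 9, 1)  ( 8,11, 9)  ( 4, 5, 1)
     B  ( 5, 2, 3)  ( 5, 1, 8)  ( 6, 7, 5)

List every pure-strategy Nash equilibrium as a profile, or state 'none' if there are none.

(A,P,X): not NE [P3→Z gives 8>3]
(A,P,Y): not NE [P1→B gives 9>2]
(A,P,Z): NE
(A,P,W): not NE [P2→Q gives 11>9; P3→Z gives 8>1]
(A,Q,X): not NE [P1→B gives 7>0; P2→P gives 3>0; P3→W gives 9>2]
(A,Q,Y): not NE [P2→P gives 5>2; P3→W gives 9>4]
(A,Q,Z): not NE [P1→B gives 9>4]
(A,Q,W): NE
(A,R,X): not NE [P2→P gives 3>1]
(A,R,Y): not NE [P2→P gives 5>4; P3→X gives 8>6]
(A,R,Z): not NE [P1→B gives 4>2; P2→Q gives 7>2; P3→X gives 8>7]
(A,R,W): not NE [P1→B gives 6>4; P2→Q gives 11>5; P3→X gives 8>1]
(B,P,X): not NE [P1→A gives 6>4; P2→R gives 9>7]
(B,P,Y): not NE [P3→W gives 3>2]
(B,P,Z): not NE [P1→A gives 11>9; P2→Q gives 8>4]
(B,P,W): not NE [P1→A gives 7>5; P2→R gives 7>2]
(B,Q,X): not NE [P2→R gives 9>1; P3→W gives 8>4]
(B,Q,Y): not NE [P2→P gives 7>1; P3→W gives 8>2]
(B,Q,Z): not NE [P3→W gives 8>5]
(B,Q,W): not NE [P1→A gives 8>5; P2→R gives 7>1]
(B,R,X): not NE [P1→A gives 7>2; P3→Z gives 9>4]
(B,R,Y): not NE [P1→A gives 8>5; P2→P gives 7>1; P3→Z gives 9>8]
(B,R,Z): not NE [P2→Q gives 8>2]
(B,R,W): not NE [P3→Z gives 9>5]

NE set: (A,P,Z), (A,Q,W)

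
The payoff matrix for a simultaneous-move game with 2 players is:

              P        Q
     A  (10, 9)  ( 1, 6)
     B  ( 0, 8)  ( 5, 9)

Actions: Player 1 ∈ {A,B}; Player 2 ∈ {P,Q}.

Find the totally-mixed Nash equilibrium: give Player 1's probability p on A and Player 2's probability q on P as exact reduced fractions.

(p,q) = (1/4, 2/7)

P1 indiff ⇒ q·10+(1-q)·1 = q·0+(1-q)·5 ⇒ q(10) = (1-q)(4) ⇒ q = 2/7
P2 indiff ⇒ p·9+(1-p)·8 = p·6+(1-p)·9 ⇒ p(3) = (1-p)(1) ⇒ p = 1/4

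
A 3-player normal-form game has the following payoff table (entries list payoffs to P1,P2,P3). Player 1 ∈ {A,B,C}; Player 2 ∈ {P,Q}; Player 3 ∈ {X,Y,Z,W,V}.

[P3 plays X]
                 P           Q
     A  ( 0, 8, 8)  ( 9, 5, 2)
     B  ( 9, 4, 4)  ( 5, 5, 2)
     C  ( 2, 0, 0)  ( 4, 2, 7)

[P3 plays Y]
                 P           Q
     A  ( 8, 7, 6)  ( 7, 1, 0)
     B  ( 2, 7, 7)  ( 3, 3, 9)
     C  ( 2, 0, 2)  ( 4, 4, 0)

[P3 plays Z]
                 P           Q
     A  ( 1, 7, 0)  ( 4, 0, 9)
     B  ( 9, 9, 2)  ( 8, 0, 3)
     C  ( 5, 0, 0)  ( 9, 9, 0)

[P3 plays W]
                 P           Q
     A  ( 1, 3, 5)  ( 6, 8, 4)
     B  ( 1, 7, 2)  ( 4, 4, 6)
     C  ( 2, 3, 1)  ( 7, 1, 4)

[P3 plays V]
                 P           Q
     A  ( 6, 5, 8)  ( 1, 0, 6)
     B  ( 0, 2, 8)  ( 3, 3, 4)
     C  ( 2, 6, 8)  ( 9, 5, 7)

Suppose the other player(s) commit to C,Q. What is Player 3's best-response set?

BR_3 = {X,V}

u_3(X vs C,Q) = 7
u_3(Y vs C,Q) = 0
u_3(Z vs C,Q) = 0
u_3(W vs C,Q) = 4
u_3(V vs C,Q) = 7
max payoff 7 at {X,V}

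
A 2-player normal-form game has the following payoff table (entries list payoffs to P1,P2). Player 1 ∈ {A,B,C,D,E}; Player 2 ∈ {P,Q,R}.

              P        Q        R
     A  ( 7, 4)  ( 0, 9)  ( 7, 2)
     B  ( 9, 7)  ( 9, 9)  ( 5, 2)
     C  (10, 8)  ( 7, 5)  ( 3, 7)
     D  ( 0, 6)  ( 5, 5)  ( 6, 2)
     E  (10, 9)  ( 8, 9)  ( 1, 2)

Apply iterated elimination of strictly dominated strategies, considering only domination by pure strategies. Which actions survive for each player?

P2 drop R (P beats it: A:4>2 B:7>2 C:8>7 D:6>2 E:9>2)
P1 drop A (B beats it: P:9>7 Q:9>0)
P1 drop D (B beats it: P:9>0 Q:9>5)
P1→{B,C,E} P2→{P,Q}

IESDS → P1:{B,C,E} P2:{P,Q}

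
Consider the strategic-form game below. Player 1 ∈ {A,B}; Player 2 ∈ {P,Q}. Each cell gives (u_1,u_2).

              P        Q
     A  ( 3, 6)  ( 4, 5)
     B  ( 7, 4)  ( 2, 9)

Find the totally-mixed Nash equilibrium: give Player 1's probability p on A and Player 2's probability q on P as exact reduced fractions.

(p,q) = (5/6, 1/3)

P1 indiff ⇒ q·3+(1-q)·4 = q·7+(1-q)·2 ⇒ q(-4) = (1-q)(-2) ⇒ q = 1/3
P2 indiff ⇒ p·6+(1-p)·4 = p·5+(1-p)·9 ⇒ p(1) = (1-p)(5) ⇒ p = 5/6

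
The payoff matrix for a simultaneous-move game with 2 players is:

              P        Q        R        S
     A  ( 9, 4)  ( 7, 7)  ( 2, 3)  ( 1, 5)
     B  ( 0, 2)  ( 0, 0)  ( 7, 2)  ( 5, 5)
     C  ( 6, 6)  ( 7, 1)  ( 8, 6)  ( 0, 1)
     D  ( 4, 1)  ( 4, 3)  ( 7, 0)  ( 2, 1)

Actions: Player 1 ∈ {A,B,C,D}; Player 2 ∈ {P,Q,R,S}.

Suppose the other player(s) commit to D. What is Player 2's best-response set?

u_2(P vs D) = 1
u_2(Q vs D) = 3
u_2(R vs D) = 0
u_2(S vs D) = 1
max payoff 3 at {Q}

BR_2 = {Q}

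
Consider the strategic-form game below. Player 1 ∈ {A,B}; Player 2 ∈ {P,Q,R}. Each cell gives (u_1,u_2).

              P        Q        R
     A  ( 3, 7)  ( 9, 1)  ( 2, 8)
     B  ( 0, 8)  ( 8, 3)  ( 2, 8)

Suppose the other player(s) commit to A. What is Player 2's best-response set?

argmax u_2 = {R}

u_2(P vs A) = 7
u_2(Q vs A) = 1
u_2(R vs A) = 8
max payoff 8 at {R}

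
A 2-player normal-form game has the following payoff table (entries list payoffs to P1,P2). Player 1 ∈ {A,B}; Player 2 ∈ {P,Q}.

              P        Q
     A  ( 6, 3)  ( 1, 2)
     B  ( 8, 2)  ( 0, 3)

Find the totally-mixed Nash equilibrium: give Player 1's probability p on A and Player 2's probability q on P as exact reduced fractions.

P1 mixes 1/2 on A; P2 mixes 1/3 on P

P1 indiff ⇒ q·6+(1-q)·1 = q·8+(1-q)·0 ⇒ q(-2) = (1-q)(-1) ⇒ q = 1/3
P2 indiff ⇒ p·3+(1-p)·2 = p·2+(1-p)·3 ⇒ p(1) = (1-p)(1) ⇒ p = 1/2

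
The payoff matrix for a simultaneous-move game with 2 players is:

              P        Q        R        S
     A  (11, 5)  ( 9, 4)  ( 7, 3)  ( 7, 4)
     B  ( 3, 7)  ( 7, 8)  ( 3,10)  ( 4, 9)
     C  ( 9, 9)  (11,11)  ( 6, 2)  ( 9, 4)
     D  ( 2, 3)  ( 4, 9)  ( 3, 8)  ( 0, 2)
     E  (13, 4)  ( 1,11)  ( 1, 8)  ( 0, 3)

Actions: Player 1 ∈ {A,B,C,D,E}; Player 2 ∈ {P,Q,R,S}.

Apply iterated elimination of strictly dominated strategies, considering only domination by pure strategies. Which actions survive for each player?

P1 drop B (A beats it: P:11>3 Q:9>7 R:7>3 S:7>4)
P1 drop D (A beats it: P:11>2 Q:9>4 R:7>3 S:7>0)
P2 drop R (Q beats it: A:4>3 C:11>2 E:11>8)
P2 drop S (P beats it: A:5>4 C:9>4 E:4>3)
P1→{A,C,E} P2→{P,Q}

Survivors P1:{A,C,E} P2:{P,Q}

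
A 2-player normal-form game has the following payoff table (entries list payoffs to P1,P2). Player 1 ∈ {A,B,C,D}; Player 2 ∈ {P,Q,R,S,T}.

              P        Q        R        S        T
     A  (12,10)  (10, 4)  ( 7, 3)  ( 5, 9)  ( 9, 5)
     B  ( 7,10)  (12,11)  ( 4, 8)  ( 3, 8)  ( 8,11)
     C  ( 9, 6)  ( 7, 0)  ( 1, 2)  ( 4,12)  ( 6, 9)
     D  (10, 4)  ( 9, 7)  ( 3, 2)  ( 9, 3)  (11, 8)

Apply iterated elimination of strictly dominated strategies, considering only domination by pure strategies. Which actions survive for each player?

P1 drop C (A beats it: P:12>9 Q:10>7 R:7>1 S:5>4 T:9>6)
P2 drop R (P beats it: A:10>3 B:10>8 D:4>2)
P2 drop S (P beats it: A:10>9 B:10>8 D:4>3)
P1→{A,B,D} P2→{P,Q,T}

IESDS → P1:{A,B,D} P2:{P,Q,T}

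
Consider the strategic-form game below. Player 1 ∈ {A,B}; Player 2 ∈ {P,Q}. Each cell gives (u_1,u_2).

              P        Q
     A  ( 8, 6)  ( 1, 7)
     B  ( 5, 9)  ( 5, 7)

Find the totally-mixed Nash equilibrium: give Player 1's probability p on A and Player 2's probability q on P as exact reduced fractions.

P1 indiff ⇒ q·8+(1-q)·1 = q·5+(1-q)·5 ⇒ q(3) = (1-q)(4) ⇒ q = 4/7
P2 indiff ⇒ p·6+(1-p)·9 = p·7+(1-p)·7 ⇒ p(-1) = (1-p)(-2) ⇒ p = 2/3

P1 mixes 2/3 on A; P2 mixes 4/7 on P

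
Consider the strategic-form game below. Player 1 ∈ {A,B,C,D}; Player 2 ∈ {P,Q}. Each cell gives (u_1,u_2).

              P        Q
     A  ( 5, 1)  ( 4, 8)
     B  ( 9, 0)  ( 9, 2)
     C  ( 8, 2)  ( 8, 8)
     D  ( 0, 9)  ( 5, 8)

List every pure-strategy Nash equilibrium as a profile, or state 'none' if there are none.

Nash profiles: (B,Q)

(A,P): not NE [P1→B gives 9>5; P2→Q gives 8>1]
(A,Q): not NE [P1→B gives 9>4]
(B,P): not NE [P2→Q gives 2>0]
(B,Q): NE
(C,P): not NE [P1→B gives 9>8; P2→Q gives 8>2]
(C,Q): not NE [P1→B gives 9>8]
(D,P): not NE [P1→B gives 9>0]
(D,Q): not NE [P1→B gives 9>5; P2→P gives 9>8]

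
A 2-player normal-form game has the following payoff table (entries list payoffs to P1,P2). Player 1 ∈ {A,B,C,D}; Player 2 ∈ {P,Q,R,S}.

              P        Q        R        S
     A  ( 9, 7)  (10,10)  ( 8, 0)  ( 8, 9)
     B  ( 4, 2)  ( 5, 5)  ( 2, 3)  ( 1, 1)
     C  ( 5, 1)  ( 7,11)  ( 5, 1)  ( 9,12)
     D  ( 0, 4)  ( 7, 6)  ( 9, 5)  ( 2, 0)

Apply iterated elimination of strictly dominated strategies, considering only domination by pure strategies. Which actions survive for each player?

P1 drop B (A beats it: P:9>4 Q:10>5 R:8>2 S:8>1)
P2 drop P (Q beats it: A:10>7 C:11>1 D:6>4)
P2 drop R (Q beats it: A:10>0 C:11>1 D:6>5)
P1 drop D (A beats it: Q:10>7 S:8>2)
P1→{A,C} P2→{Q,S}

Remaining: P1:{A,C} P2:{Q,S}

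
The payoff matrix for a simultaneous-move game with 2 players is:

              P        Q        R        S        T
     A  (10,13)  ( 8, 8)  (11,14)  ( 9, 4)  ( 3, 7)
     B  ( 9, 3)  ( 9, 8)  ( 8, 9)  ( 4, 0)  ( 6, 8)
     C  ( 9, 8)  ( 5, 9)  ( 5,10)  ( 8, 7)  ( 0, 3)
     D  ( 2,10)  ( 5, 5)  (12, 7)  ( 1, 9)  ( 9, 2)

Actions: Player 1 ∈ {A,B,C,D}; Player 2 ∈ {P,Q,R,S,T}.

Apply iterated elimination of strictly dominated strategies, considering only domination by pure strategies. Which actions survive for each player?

Remaining: P1:{A,D} P2:{P,R}

P1 drop C (A beats it: P:10>9 Q:8>5 R:11>5 S:9>8 T:3>0)
P2 drop Q (R beats it: A:14>8 B:9>8 D:7>5)
P2 drop S (P beats it: A:13>4 B:3>0 D:10>9)
P2 drop T (R beats it: A:14>7 B:9>8 D:7>2)
P1 drop B (A beats it: P:10>9 R:11>8)
P1→{A,D} P2→{P,R}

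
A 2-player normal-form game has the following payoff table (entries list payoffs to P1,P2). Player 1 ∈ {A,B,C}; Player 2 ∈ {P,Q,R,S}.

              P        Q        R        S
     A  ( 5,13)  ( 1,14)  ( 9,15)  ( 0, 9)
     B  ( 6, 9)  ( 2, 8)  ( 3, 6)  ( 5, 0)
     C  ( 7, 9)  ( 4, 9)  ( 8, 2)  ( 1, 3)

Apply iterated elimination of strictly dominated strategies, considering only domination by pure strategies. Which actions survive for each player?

IESDS → P1:{A,C} P2:{P,Q,R}

P2 drop S (P beats it: A:13>9 B:9>0 C:9>3)
P1 drop B (C beats it: P:7>6 Q:4>2 R:8>3)
P1→{A,C} P2→{P,Q,R}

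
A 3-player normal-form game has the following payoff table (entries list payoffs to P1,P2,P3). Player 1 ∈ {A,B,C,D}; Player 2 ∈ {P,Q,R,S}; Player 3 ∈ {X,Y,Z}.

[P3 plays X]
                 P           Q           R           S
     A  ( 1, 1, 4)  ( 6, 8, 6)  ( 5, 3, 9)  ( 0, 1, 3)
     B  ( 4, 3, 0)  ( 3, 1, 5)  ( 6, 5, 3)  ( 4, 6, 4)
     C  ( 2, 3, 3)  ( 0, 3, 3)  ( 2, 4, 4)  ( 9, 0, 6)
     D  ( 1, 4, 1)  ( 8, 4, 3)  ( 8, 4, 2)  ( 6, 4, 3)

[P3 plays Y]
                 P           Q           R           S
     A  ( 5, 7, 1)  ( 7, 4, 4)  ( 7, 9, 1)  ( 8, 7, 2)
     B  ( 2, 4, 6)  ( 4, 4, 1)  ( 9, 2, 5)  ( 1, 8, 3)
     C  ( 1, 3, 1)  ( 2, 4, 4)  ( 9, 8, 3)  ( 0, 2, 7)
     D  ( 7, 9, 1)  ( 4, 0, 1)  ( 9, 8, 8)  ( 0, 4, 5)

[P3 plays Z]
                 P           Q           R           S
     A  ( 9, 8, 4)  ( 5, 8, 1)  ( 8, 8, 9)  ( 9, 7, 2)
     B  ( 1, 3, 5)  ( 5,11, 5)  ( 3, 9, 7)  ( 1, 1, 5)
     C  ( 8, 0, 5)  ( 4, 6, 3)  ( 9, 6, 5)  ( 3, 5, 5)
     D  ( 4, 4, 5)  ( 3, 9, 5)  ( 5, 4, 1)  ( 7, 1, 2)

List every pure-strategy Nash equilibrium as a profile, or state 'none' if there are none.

(A,P,X): not NE [P1→B gives 4>1; P2→Q gives 8>1]
(A,P,Y): not NE [P1→D gives 7>5; P2→R gives 9>7; P3→Z gives 4>1]
(A,P,Z): NE
(A,Q,X): not NE [P1→D gives 8>6]
(A,Q,Y): not NE [P2→R gives 9>4; P3→X gives 6>4]
(A,Q,Z): not NE [P3→X gives 6>1]
(A,R,X): not NE [P1→D gives 8>5; P2→Q gives 8>3]
(A,R,Y): not NE [P1→D gives 9>7; P3→Z gives 9>1]
(A,R,Z): not NE [P1→C gives 9>8]
(A,S,X): not NE [P1→C gives 9>0; P2→Q gives 8>1]
(A,S,Y): not NE [P2→R gives 9>7; P3→X gives 3>2]
(A,S,Z): not NE [P2→R gives 8>7; P3→X gives 3>2]
(B,P,X): not NE [P2→S gives 6>3; P3→Y gives 6>0]
(B,P,Y): not NE [P1→D gives 7>2; P2→S gives 8>4]
(B,P,Z): not NE [P1→A gives 9>1; P2→Q gives 11>3; P3→Y gives 6>5]
(B,Q,X): not NE [P1→D gives 8>3; P2→S gives 6>1]
(B,Q,Y): not NE [P1→A gives 7>4; P2→S gives 8>4; P3→Z gives 5>1]
(B,Q,Z): NE
(B,R,X): not NE [P1→D gives 8>6; P2→S gives 6>5; P3→Z gives 7>3]
(B,R,Y): not NE [P2→S gives 8>2; P3→Z gives 7>5]
(B,R,Z): not NE [P1→C gives 9>3; P2→Q gives 11>9]
(B,S,X): not NE [P1→C gives 9>4; P3→Z gives 5>4]
(B,S,Y): not NE [P1→A gives 8>1; P3→Z gives 5>3]
(B,S,Z): not NE [P1→A gives 9>1; P2→Q gives 11>1]
(C,P,X): not NE [P1→B gives 4>2; P2→R gives 4>3; P3→Z gives 5>3]
(C,P,Y): not NE [P1→D gives 7>1; P2→R gives 8>3; P3→Z gives 5>1]
(C,P,Z): not NE [P1→A gives 9>8; P2→R gives 6>0]
(C,Q,X): not NE [P1→D gives 8>0; P2→R gives 4>3; P3→Y gives 4>3]
(C,Q,Y): not NE [P1→A gives 7>2; P2→R gives 8>4]
(C,Q,Z): not NE [P1→B gives 5>4; P3→Y gives 4>3]
(C,R,X): not NE [P1→D gives 8>2; P3→Z gives 5>4]
(C,R,Y): not NE [P3→Z gives 5>3]
(C,R,Z): NE
(C,S,X): not NE [P2→R gives 4>0; P3→Y gives 7>6]
(C,S,Y): not NE [P1→A gives 8>0; P2→R gives 8>2]
(C,S,Z): not NE [P1→A gives 9>3; P2→R gives 6>5; P3→Y gives 7>5]
(D,P,X): not NE [P1→B gives 4>1; P3→Z gives 5>1]
(D,P,Y): not NE [P3→Z gives 5>1]
(D,P,Z): not NE [P1→A gives 9>4; P2→Q gives 9>4]
(D,Q,X): not NE [P3→Z gives 5>3]
(D,Q,Y): not NE [P1→A gives 7>4; P2→P gives 9>0; P3→Z gives 5>1]
(D,Q,Z): not NE [P1→B gives 5>3]
(D,R,X): not NE [P3→Y gives 8>2]
(D,R,Y): not NE [P2→P gives 9>8]
(D,R,Z): not NE [P1→C gives 9>5; P2→Q gives 9>4; P3→Y gives 8>1]
(D,S,X): not NE [P1→C gives 9>6; P3→Y gives 5>3]
(D,S,Y): not NE [P1→A gives 8>0; P2→P gives 9>4]
(D,S,Z): not NE [P1→A gives 9>7; P2→Q gives 9>1; P3→Y gives 5>2]

PSNE = {(A,P,Z), (B,Q,Z), (C,R,Z)}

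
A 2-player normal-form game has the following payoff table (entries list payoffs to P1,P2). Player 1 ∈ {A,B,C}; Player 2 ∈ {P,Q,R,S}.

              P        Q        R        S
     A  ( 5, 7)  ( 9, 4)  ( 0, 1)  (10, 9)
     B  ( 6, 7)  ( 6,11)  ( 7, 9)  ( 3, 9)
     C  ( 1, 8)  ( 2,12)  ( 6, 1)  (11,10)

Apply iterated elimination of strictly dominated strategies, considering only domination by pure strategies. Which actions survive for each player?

P2 drop P (S beats it: A:9>7 B:9>7 C:10>8)
P2 drop R (Q beats it: A:4>1 B:11>9 C:12>1)
P1 drop B (A beats it: Q:9>6 S:10>3)
P1→{A,C} P2→{Q,S}

Remaining: P1:{A,C} P2:{Q,S}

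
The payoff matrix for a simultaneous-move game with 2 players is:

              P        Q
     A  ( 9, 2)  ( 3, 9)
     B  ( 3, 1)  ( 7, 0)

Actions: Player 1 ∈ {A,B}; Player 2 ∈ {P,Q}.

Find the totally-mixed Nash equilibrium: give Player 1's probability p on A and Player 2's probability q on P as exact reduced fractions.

P1 mixes 1/8 on A; P2 mixes 2/5 on P

P1 indiff ⇒ q·9+(1-q)·3 = q·3+(1-q)·7 ⇒ q(6) = (1-q)(4) ⇒ q = 2/5
P2 indiff ⇒ p·2+(1-p)·1 = p·9+(1-p)·0 ⇒ p(-7) = (1-p)(-1) ⇒ p = 1/8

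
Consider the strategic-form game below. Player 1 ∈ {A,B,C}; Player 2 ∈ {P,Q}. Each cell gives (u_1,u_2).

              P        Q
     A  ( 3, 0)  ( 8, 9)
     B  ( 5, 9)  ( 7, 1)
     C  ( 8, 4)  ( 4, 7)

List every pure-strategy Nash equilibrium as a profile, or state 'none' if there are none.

(A,P): not NE [P1→C gives 8>3; P2→Q gives 9>0]
(A,Q): NE
(B,P): not NE [P1→C gives 8>5]
(B,Q): not NE [P1→A gives 8>7; P2→P gives 9>1]
(C,P): not NE [P2→Q gives 7>4]
(C,Q): not NE [P1→A gives 8>4]

Nash profiles: (A,Q)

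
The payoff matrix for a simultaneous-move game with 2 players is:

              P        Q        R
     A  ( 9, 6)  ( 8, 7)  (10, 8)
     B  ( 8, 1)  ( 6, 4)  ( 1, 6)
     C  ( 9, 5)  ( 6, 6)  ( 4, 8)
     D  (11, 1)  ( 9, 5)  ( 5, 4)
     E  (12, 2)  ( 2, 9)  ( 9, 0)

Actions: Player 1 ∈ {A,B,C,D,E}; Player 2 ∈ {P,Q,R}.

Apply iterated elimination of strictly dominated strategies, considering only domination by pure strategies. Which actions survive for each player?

Survivors P1:{A,D} P2:{Q,R}

P1 drop B (A beats it: P:9>8 Q:8>6 R:10>1)
P1 drop C (D beats it: P:11>9 Q:9>6 R:5>4)
P2 drop P (Q beats it: A:7>6 D:5>1 E:9>2)
P1 drop E (A beats it: Q:8>2 R:10>9)
P1→{A,D} P2→{Q,R}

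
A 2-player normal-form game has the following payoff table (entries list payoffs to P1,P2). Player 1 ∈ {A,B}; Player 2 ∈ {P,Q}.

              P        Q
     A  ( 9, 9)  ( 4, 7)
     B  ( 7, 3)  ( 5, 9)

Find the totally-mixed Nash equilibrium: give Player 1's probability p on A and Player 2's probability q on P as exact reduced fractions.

P1 indiff ⇒ q·9+(1-q)·4 = q·7+(1-q)·5 ⇒ q(2) = (1-q)(1) ⇒ q = 1/3
P2 indiff ⇒ p·9+(1-p)·3 = p·7+(1-p)·9 ⇒ p(2) = (1-p)(6) ⇒ p = 3/4

P1 mixes 3/4 on A; P2 mixes 1/3 on P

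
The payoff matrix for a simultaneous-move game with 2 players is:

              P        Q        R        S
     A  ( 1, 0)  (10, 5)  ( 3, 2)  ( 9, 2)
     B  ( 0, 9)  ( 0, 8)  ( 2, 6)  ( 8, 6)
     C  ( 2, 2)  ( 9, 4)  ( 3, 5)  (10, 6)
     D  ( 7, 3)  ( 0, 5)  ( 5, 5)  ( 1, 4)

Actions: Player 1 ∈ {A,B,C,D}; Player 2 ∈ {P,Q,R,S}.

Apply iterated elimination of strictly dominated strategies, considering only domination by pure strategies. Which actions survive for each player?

IESDS → P1:{A,C,D} P2:{Q,R,S}

P1 drop B (A beats it: P:1>0 Q:10>0 R:3>2 S:9>8)
P2 drop P (Q beats it: A:5>0 C:4>2 D:5>3)
P1→{A,C,D} P2→{Q,R,S}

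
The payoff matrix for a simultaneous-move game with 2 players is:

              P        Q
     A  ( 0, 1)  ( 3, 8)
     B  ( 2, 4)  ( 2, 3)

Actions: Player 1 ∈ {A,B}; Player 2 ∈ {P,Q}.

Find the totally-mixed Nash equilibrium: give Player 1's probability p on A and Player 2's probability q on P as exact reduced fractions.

P1 indiff ⇒ q·0+(1-q)·3 = q·2+(1-q)·2 ⇒ q(-2) = (1-q)(-1) ⇒ q = 1/3
P2 indiff ⇒ p·1+(1-p)·4 = p·8+(1-p)·3 ⇒ p(-7) = (1-p)(-1) ⇒ p = 1/8

(p,q) = (1/8, 1/3)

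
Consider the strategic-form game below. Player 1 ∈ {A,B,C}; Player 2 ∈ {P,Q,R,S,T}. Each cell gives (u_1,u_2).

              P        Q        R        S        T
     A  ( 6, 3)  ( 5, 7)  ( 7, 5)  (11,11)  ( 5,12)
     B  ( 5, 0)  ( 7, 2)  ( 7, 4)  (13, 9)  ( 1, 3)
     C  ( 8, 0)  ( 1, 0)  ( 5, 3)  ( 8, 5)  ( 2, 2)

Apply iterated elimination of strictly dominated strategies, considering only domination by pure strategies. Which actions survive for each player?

P2 drop P (R beats it: A:5>3 B:4>0 C:3>0)
P1 drop C (A beats it: Q:5>1 R:7>5 S:11>8 T:5>2)
P2 drop Q (S beats it: A:11>7 B:9>2)
P2 drop R (S beats it: A:11>5 B:9>4)
P1→{A,B} P2→{S,T}

Remaining: P1:{A,B} P2:{S,T}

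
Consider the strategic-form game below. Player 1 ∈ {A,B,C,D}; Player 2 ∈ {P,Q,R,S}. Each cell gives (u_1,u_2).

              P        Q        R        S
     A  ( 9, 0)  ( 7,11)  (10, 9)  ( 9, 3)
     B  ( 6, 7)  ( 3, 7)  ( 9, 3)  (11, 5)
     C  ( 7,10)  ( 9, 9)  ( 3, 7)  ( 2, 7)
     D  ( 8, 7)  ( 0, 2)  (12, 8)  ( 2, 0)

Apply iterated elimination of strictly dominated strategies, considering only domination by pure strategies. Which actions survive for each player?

Remaining: P1:{A,C,D} P2:{P,Q,R}

P2 drop S (Q beats it: A:11>3 B:7>5 C:9>7 D:2>0)
P1 drop B (A beats it: P:9>6 Q:7>3 R:10>9)
P1→{A,C,D} P2→{P,Q,R}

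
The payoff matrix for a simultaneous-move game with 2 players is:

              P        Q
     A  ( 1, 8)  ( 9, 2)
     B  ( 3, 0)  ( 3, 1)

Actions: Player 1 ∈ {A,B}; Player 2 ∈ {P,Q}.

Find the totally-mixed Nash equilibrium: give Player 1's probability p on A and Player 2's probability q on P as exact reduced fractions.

(p,q) = (1/7, 3/4)

P1 indiff ⇒ q·1+(1-q)·9 = q·3+(1-q)·3 ⇒ q(-2) = (1-q)(-6) ⇒ q = 3/4
P2 indiff ⇒ p·8+(1-p)·0 = p·2+(1-p)·1 ⇒ p(6) = (1-p)(1) ⇒ p = 1/7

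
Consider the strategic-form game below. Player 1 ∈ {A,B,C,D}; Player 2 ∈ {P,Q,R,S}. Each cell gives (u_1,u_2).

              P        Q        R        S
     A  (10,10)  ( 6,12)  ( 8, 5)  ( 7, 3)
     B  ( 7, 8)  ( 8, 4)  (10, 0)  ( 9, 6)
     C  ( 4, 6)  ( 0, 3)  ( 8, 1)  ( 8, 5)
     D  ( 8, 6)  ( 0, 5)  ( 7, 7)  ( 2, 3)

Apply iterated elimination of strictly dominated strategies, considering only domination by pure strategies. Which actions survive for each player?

P1 drop C (B beats it: P:7>4 Q:8>0 R:10>8 S:9>8)
P1 drop D (A beats it: P:10>8 Q:6>0 R:8>7 S:7>2)
P2 drop R (P beats it: A:10>5 B:8>0)
P2 drop S (P beats it: A:10>3 B:8>6)
P1→{A,B} P2→{P,Q}

Remaining: P1:{A,B} P2:{P,Q}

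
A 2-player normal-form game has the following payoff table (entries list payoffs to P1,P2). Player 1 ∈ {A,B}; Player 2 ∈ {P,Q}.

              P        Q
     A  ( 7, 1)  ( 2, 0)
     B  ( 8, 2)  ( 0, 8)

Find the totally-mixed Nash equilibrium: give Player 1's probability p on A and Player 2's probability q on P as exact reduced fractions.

P1 indiff ⇒ q·7+(1-q)·2 = q·8+(1-q)·0 ⇒ q(-1) = (1-q)(-2) ⇒ q = 2/3
P2 indiff ⇒ p·1+(1-p)·2 = p·0+(1-p)·8 ⇒ p(1) = (1-p)(6) ⇒ p = 6/7

p=6/7, q=2/3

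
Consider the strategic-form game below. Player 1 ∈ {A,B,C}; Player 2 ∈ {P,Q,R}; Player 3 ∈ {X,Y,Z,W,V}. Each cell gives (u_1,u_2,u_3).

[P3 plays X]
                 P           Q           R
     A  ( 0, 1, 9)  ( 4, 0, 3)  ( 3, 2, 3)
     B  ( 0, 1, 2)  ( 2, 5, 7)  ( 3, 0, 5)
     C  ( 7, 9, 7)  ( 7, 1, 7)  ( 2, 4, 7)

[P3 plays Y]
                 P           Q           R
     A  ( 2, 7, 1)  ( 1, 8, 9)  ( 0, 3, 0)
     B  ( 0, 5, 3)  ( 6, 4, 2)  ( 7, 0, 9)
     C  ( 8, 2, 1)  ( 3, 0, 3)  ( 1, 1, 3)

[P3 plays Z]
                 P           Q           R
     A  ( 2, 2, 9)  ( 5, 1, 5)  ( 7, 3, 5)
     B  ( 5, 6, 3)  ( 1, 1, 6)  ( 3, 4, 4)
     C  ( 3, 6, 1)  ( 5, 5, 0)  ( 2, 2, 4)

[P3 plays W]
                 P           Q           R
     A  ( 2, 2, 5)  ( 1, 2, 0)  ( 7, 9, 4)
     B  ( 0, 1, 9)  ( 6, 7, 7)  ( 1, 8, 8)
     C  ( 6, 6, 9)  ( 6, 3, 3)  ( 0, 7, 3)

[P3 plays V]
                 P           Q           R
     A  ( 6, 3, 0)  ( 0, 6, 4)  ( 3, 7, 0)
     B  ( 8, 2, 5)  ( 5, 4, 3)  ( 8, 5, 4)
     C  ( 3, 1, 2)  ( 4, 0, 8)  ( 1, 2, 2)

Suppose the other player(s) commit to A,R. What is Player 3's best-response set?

u_3(X vs A,R) = 3
u_3(Y vs A,R) = 0
u_3(Z vs A,R) = 5
u_3(W vs A,R) = 4
u_3(V vs A,R) = 0
max payoff 5 at {Z}

P3 best: {Z}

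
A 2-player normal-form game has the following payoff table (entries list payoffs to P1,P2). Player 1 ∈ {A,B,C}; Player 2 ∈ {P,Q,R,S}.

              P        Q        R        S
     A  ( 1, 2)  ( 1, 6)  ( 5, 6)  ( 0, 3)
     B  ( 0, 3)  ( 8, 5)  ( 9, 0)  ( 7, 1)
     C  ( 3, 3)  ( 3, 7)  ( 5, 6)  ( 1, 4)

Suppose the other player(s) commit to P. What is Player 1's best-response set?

argmax u_1 = {C}

u_1(A vs P) = 1
u_1(B vs P) = 0
u_1(C vs P) = 3
max payoff 3 at {C}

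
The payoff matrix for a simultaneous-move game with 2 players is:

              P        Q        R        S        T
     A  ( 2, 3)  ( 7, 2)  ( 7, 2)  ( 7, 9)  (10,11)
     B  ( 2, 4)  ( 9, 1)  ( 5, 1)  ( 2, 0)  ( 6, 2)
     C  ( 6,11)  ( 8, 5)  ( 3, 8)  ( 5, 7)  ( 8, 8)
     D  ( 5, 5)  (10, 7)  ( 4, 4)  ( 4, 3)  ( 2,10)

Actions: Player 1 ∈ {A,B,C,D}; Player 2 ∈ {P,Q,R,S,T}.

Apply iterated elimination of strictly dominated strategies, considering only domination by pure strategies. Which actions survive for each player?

Remaining: P1:{A,C} P2:{P,T}

P2 drop Q (T beats it: A:11>2 B:2>1 C:8>5 D:10>7)
P2 drop R (P beats it: A:3>2 B:4>1 C:11>8 D:5>4)
P1 drop B (C beats it: P:6>2 S:5>2 T:8>6)
P1 drop D (C beats it: P:6>5 S:5>4 T:8>2)
P2 drop S (T beats it: A:11>9 C:8>7)
P1→{A,C} P2→{P,T}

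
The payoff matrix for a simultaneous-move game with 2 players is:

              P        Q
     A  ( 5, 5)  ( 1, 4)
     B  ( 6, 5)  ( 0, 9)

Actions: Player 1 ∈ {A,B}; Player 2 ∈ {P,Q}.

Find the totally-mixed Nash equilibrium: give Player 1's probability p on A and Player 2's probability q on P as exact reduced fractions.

(p,q) = (4/5, 1/2)

P1 indiff ⇒ q·5+(1-q)·1 = q·6+(1-q)·0 ⇒ q(-1) = (1-q)(-1) ⇒ q = 1/2
P2 indiff ⇒ p·5+(1-p)·5 = p·4+(1-p)·9 ⇒ p(1) = (1-p)(4) ⇒ p = 4/5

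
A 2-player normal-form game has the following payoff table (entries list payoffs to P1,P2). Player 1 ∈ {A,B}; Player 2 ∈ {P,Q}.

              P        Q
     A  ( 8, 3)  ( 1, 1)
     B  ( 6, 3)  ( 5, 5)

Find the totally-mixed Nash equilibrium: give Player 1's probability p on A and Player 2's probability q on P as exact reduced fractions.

P1 indiff ⇒ q·8+(1-q)·1 = q·6+(1-q)·5 ⇒ q(2) = (1-q)(4) ⇒ q = 2/3
P2 indiff ⇒ p·3+(1-p)·3 = p·1+(1-p)·5 ⇒ p(2) = (1-p)(2) ⇒ p = 1/2

(p,q) = (1/2, 2/3)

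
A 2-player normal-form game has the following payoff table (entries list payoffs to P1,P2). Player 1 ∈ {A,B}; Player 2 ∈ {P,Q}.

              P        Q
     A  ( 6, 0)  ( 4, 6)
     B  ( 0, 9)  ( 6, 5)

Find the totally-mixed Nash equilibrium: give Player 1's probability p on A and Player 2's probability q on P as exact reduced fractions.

P1 indiff ⇒ q·6+(1-q)·4 = q·0+(1-q)·6 ⇒ q(6) = (1-q)(2) ⇒ q = 1/4
P2 indiff ⇒ p·0+(1-p)·9 = p·6+(1-p)·5 ⇒ p(-6) = (1-p)(-4) ⇒ p = 2/5

p=2/5, q=1/4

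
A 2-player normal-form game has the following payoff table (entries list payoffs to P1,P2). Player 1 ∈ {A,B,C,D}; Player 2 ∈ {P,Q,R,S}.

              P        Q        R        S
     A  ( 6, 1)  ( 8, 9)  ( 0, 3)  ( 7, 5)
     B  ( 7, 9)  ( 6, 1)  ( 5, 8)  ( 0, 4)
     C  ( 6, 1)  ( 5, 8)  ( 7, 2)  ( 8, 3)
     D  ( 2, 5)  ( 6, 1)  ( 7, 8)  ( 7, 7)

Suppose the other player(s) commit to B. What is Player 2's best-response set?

argmax u_2 = {P}

u_2(P vs B) = 9
u_2(Q vs B) = 1
u_2(R vs B) = 8
u_2(S vs B) = 4
max payoff 9 at {P}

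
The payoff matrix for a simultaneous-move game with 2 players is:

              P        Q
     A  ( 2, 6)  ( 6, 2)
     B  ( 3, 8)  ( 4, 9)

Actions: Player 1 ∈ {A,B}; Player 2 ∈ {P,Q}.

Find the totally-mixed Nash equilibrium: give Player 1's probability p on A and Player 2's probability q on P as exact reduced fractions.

P1 indiff ⇒ q·2+(1-q)·6 = q·3+(1-q)·4 ⇒ q(-1) = (1-q)(-2) ⇒ q = 2/3
P2 indiff ⇒ p·6+(1-p)·8 = p·2+(1-p)·9 ⇒ p(4) = (1-p)(1) ⇒ p = 1/5

P1 mixes 1/5 on A; P2 mixes 2/3 on P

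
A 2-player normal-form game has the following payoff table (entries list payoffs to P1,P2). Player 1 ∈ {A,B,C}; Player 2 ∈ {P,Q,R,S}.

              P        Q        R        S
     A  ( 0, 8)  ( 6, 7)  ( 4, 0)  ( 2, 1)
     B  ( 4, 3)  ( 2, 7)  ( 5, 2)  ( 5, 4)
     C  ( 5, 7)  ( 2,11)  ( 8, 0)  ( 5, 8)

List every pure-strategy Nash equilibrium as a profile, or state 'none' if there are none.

(A,P): not NE [P1→C gives 5>0]
(A,Q): not NE [P2→P gives 8>7]
(A,R): not NE [P1→C gives 8>4; P2→P gives 8>0]
(A,S): not NE [P1→C gives 5>2; P2→P gives 8>1]
(B,P): not NE [P1→C gives 5>4; P2→Q gives 7>3]
(B,Q): not NE [P1→A gives 6>2]
(B,R): not NE [P1→C gives 8>5; P2→Q gives 7>2]
(B,S): not NE [P2→Q gives 7>4]
(C,P): not NE [P2→Q gives 11>7]
(C,Q): not NE [P1→A gives 6>2]
(C,R): not NE [P2→Q gives 11>0]
(C,S): not NE [P2→Q gives 11>8]

No pure NE.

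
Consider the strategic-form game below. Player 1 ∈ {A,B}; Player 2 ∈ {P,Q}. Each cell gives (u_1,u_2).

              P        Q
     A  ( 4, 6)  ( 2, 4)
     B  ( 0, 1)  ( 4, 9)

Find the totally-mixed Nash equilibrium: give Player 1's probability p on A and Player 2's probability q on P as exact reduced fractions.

P1 mixes 4/5 on A; P2 mixes 1/3 on P

P1 indiff ⇒ q·4+(1-q)·2 = q·0+(1-q)·4 ⇒ q(4) = (1-q)(2) ⇒ q = 1/3
P2 indiff ⇒ p·6+(1-p)·1 = p·4+(1-p)·9 ⇒ p(2) = (1-p)(8) ⇒ p = 4/5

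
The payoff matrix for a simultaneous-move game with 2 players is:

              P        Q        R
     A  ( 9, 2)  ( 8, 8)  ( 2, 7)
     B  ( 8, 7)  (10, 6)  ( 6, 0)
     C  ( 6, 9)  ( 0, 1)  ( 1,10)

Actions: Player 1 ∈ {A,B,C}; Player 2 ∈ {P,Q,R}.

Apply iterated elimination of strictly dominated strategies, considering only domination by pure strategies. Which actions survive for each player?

Remaining: P1:{A,B} P2:{P,Q}

P1 drop C (A beats it: P:9>6 Q:8>0 R:2>1)
P2 drop R (Q beats it: A:8>7 B:6>0)
P1→{A,B} P2→{P,Q}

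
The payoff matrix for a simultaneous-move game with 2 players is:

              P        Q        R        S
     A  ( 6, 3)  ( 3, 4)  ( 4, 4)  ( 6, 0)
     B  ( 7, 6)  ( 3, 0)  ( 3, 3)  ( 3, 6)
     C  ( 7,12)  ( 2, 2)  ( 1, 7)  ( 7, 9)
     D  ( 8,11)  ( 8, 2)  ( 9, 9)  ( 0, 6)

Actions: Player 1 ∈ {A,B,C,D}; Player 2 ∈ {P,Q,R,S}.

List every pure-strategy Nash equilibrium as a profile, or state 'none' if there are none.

Nash profiles: (D,P)

(A,P): not NE [P1→D gives 8>6; P2→R gives 4>3]
(A,Q): not NE [P1→D gives 8>3]
(A,R): not NE [P1→D gives 9>4]
(A,S): not NE [P1→C gives 7>6; P2→R gives 4>0]
(B,P): not NE [P1→D gives 8>7]
(B,Q): not NE [P1→D gives 8>3; P2→S gives 6>0]
(B,R): not NE [P1→D gives 9>3; P2→S gives 6>3]
(B,S): not NE [P1→C gives 7>3]
(C,P): not NE [P1→D gives 8>7]
(C,Q): not NE [P1→D gives 8>2; P2→P gives 12>2]
(C,R): not NE [P1→D gives 9>1; P2→P gives 12>7]
(C,S): not NE [P2→P gives 12>9]
(D,P): NE
(D,Q): not NE [P2→P gives 11>2]
(D,R): not NE [P2→P gives 11>9]
(D,S): not NE [P1→C gives 7>0; P2→P gives 11>6]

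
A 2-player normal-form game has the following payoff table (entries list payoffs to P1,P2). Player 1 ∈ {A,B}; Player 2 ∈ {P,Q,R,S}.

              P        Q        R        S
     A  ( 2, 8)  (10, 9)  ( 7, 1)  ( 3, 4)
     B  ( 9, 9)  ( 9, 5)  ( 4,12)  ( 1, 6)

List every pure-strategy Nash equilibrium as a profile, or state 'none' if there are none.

(A,P): not NE [P1→B gives 9>2; P2→Q gives 9>8]
(A,Q): NE
(A,R): not NE [P2→Q gives 9>1]
(A,S): not NE [P2→Q gives 9>4]
(B,P): not NE [P2→R gives 12>9]
(B,Q): not NE [P1→A gives 10>9; P2→R gives 12>5]
(B,R): not NE [P1→A gives 7>4]
(B,S): not NE [P1→A gives 3>1; P2→R gives 12>6]

NE set: (A,Q)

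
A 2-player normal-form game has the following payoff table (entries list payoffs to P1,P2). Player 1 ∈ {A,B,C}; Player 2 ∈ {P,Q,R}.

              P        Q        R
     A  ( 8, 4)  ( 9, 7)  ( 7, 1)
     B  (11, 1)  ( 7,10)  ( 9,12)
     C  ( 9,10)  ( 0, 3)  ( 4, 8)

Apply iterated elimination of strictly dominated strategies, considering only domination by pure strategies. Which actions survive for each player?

P1 drop C (B beats it: P:11>9 Q:7>0 R:9>4)
P2 drop P (Q beats it: A:7>4 B:10>1)
P1→{A,B} P2→{Q,R}

Survivors P1:{A,B} P2:{Q,R}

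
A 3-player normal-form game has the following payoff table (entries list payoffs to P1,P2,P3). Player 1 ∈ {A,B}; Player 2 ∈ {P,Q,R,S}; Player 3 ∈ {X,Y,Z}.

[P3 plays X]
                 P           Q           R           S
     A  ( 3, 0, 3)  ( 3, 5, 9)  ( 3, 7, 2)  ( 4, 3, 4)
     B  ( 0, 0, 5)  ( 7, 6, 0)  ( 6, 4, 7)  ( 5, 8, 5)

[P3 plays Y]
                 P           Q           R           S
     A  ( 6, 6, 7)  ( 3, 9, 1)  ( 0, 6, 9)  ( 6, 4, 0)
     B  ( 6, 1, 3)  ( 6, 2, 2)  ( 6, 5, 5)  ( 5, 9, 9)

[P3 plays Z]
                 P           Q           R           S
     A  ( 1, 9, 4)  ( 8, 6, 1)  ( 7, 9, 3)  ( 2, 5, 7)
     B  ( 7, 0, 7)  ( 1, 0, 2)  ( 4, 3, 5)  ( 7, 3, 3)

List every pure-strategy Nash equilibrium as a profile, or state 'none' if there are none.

(A,P,X): not NE [P2→R gives 7>0; P3→Y gives 7>3]
(A,P,Y): not NE [P2→Q gives 9>6]
(A,P,Z): not NE [P1→B gives 7>1; P3→Y gives 7>4]
(A,Q,X): not NE [P1→B gives 7>3; P2→R gives 7>5]
(A,Q,Y): not NE [P1→B gives 6>3; P3→X gives 9>1]
(A,Q,Z): not NE [P2→R gives 9>6; P3→X gives 9>1]
(A,R,X): not NE [P1→B gives 6>3; P3→Y gives 9>2]
(A,R,Y): not NE [P1→B gives 6>0; P2→Q gives 9>6]
(A,R,Z): not NE [P3→Y gives 9>3]
(A,S,X): not NE [P1→B gives 5>4; P2→R gives 7>3; P3→Z gives 7>4]
(A,S,Y): not NE [P2→Q gives 9>4; P3→Z gives 7>0]
(A,S,Z): not NE [P1→B gives 7>2; P2→R gives 9>5]
(B,P,X): not NE [P1→A gives 3>0; P2→S gives 8>0; P3→Z gives 7>5]
(B,P,Y): not NE [P2→S gives 9>1; P3→Z gives 7>3]
(B,P,Z): not NE [P2→S gives 3>0]
(B,Q,X): not NE [P2→S gives 8>6; P3→Z gives 2>0]
(B,Q,Y): not NE [P2→S gives 9>2]
(B,Q,Z): not NE [P1→A gives 8>1; P2→S gives 3>0]
(B,R,X): not NE [P2→S gives 8>4]
(B,R,Y): not NE [P2→S gives 9>5; P3→X gives 7>5]
(B,R,Z): not NE [P1→A gives 7>4; P3→X gives 7>5]
(B,S,X): not NE [P3→Y gives 9>5]
(B,S,Y): not NE [P1→A gives 6>5]
(B,S,Z): not NE [P3→Y gives 9>3]

No pure NE.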